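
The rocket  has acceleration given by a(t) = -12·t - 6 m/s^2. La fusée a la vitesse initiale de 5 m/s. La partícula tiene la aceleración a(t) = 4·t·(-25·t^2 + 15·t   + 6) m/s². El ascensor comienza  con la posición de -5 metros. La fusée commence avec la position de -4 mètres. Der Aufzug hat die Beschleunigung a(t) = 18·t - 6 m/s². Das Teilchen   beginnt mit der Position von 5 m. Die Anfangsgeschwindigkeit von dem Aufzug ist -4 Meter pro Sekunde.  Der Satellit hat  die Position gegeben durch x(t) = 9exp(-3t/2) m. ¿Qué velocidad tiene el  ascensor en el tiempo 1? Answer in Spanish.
Partiendo de la aceleración a(t) = 18·t - 6, tomamos 1 antiderivada. La antiderivada de la aceleración, con v(0) = -4, da la velocidad: v(t) = 9·t^2 - 6·t - 4. De la ecuación de la velocidad v(t) = 9·t^2 - 6·t - 4, sustituimos t = 1 para obtener v = -1.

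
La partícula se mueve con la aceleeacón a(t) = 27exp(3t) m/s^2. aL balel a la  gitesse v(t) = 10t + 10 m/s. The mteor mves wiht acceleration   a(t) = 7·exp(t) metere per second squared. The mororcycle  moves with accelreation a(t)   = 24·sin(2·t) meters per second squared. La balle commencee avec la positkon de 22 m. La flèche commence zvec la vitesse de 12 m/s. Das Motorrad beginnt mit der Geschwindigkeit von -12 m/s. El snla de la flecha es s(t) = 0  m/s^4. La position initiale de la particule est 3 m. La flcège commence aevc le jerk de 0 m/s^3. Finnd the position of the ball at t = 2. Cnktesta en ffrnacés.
Pour résoudre ceci, nous devons prendre 1 primitive de notre équation de la vitesse v(t) = 10·t + 10. L'intégrale de la vitesse, avec x(0) = 22, donne la position: x(t) = 5·t^2 + 10·t + 22. En utilisant x(t) = 5·t^2 + 10·t + 22 et en substituant t = 2, nous trouvons x = 62.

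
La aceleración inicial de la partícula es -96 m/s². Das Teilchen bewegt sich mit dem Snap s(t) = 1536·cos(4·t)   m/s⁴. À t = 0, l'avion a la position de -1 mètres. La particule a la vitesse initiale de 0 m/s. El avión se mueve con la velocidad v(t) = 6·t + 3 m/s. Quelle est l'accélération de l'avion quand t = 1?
En partant de la vitesse v(t) = 6·t + 3, nous prenons 1 dérivée. La dérivée de la vitesse donne l'accélération: a(t) = 6. De l'équation de l'accélération a(t) = 6, nous substituons t = 1 pour obtenir a = 6.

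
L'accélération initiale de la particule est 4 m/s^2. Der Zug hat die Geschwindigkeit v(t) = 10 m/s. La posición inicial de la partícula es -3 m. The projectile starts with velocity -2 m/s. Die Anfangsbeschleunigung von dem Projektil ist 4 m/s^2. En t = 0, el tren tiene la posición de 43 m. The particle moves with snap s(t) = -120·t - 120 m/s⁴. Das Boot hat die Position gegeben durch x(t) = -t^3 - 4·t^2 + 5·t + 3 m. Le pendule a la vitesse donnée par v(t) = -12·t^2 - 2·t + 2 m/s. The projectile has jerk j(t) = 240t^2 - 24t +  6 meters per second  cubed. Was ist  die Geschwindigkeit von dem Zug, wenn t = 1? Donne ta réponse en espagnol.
De la ecuación de la velocidad v(t) = 10, sustituimos t = 1 para obtener v = 10.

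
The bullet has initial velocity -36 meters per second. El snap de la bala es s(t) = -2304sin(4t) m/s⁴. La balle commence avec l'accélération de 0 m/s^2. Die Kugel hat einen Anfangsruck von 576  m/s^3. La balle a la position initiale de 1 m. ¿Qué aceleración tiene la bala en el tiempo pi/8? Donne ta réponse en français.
En partant du snap s(t) = -2304·sin(4·t), nous prenons 2 intégrales. En prenant ∫s(t)dt et en appliquant j(0) = 576, nous trouvons j(t) = 576·cos(4·t). La primitive du jerk, avec a(0) = 0, donne l'accélération: a(t) = 144·sin(4·t). En utilisant a(t) = 144·sin(4·t) et en substituant t = pi/8, nous trouvons a = 144.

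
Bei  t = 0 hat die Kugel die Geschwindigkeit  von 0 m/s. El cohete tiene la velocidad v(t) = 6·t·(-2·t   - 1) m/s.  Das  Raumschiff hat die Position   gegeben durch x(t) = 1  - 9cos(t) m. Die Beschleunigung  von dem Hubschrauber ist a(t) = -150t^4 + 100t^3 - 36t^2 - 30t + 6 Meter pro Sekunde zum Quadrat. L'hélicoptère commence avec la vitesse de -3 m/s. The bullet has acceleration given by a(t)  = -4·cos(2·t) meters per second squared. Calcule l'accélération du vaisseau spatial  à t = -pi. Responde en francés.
Pour résoudre ceci, nous devons prendre 2 dérivées de notre équation de la position x(t) = 1 - 9·cos(t). En dérivant la position, nous obtenons la vitesse: v(t) = 9·sin(t). La dérivée de la vitesse donne l'accélération: a(t) = 9·cos(t). Nous avons l'accélération a(t) = 9·cos(t). En substituant t = -pi: a(-pi) = -9.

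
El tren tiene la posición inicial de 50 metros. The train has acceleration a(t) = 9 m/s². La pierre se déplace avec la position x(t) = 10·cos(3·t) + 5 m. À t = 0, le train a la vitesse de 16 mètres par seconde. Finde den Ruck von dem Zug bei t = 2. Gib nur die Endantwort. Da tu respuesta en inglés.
At t = 2, j = 0.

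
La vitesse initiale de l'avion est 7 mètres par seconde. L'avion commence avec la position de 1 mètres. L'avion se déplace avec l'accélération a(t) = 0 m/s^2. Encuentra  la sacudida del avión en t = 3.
Partiendo de la aceleración a(t) = 0, tomamos 1 derivada. Derivando la aceleración, obtenemos la sacudida: j(t) = 0. Usando j(t) = 0 y sustituyendo t = 3, encontramos j = 0.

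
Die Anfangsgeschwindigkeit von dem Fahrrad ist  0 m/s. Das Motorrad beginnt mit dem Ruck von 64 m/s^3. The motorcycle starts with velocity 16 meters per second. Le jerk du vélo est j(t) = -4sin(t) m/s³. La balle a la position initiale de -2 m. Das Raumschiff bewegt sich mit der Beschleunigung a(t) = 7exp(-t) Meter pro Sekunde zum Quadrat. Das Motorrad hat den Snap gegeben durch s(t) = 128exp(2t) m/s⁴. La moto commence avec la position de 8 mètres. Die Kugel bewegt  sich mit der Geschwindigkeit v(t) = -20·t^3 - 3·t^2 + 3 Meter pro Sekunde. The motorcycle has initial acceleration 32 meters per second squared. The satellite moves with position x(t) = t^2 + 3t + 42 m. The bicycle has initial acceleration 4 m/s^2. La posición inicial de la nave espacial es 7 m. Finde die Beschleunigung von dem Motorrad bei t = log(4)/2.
Ausgehend von dem Snap s(t) = 128·exp(2·t), nehmen wir 2 Integrale. Durch Integration von dem Snap und Verwendung der Anfangsbedingung j(0) = 64, erhalten wir j(t) = 64·exp(2·t). Die Stammfunktion von dem Ruck, mit a(0) = 32, ergibt die Beschleunigung: a(t) = 32·exp(2·t). Mit a(t) = 32·exp(2·t) und Einsetzen von t = log(4)/2, finden wir a = 128.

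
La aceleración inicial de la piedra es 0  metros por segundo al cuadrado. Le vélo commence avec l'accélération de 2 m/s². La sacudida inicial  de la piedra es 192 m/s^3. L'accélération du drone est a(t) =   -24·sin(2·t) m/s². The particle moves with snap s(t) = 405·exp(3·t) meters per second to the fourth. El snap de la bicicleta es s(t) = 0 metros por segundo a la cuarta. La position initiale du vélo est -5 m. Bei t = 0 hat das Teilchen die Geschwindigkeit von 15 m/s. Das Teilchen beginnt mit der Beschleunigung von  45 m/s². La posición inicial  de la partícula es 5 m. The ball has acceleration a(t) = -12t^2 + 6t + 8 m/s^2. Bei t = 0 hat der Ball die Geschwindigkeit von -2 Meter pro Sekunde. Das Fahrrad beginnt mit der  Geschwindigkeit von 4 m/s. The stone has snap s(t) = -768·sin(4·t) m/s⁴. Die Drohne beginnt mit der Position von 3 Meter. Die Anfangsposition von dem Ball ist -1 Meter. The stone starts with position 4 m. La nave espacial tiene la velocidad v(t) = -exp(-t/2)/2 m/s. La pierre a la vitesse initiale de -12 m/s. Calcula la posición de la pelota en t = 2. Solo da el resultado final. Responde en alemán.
Die Antwort ist 3.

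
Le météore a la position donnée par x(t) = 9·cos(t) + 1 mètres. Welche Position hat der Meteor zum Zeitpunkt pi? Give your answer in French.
De l'équation de la position x(t) = 9·cos(t) + 1, nous substituons t = pi pour obtenir x = -8.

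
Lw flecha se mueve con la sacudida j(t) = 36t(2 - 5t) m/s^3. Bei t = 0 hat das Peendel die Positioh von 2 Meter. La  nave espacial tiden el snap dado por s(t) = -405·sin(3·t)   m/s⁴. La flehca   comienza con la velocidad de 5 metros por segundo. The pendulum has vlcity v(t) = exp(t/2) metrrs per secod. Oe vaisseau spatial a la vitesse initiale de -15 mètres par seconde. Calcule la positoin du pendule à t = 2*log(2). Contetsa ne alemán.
Wir müssen unsere Gleichung für die Geschwindigkeit v(t) = exp(t/2) 1-mal integrieren. Mit ∫v(t)dt und Anwendung von x(0) = 2, finden wir x(t) = 2·exp(t/2). Aus der Gleichung für die Position x(t) = 2·exp(t/2), setzen wir t = 2*log(2) ein und erhalten x = 4.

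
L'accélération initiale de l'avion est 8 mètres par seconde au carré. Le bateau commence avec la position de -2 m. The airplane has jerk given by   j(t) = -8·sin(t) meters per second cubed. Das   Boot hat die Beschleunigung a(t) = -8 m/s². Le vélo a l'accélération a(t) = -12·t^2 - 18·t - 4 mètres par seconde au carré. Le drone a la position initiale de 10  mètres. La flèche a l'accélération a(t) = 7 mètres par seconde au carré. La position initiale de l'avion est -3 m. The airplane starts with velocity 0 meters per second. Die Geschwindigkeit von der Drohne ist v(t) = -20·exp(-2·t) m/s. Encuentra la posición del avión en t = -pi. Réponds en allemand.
Ausgehend von dem Ruck j(t) = -8·sin(t), nehmen wir 3 Integrale. Die Stammfunktion von dem Ruck, mit a(0) = 8, ergibt die Beschleunigung: a(t) = 8·cos(t). Das Integral von der Beschleunigung ist die Geschwindigkeit. Mit v(0) = 0 erhalten wir v(t) = 8·sin(t). Mit ∫v(t)dt und Anwendung von x(0) = -3, finden wir x(t) = 5 - 8·cos(t). Aus der Gleichung für die Position x(t) = 5 - 8·cos(t), setzen wir t = -pi ein und erhalten x = 13.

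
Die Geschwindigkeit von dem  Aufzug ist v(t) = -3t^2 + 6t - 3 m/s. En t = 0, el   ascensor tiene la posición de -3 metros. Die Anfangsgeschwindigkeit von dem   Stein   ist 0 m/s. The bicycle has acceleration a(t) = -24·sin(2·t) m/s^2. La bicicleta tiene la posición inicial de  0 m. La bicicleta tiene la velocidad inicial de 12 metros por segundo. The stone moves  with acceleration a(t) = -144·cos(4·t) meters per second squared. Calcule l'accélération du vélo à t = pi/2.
De l'équation de l'accélération a(t) = -24·sin(2·t), nous substituons t = pi/2 pour obtenir a = 0.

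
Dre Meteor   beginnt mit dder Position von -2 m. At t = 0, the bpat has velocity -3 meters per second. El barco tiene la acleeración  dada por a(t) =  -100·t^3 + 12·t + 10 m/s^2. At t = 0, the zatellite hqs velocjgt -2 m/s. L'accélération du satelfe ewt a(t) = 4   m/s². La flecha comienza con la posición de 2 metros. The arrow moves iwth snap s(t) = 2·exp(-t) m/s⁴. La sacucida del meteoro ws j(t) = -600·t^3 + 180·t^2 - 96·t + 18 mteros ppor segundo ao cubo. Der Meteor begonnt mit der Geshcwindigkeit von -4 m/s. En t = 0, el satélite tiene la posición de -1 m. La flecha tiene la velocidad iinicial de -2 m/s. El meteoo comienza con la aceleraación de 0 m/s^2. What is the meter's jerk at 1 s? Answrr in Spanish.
Usando j(t) = -600·t^3 + 180·t^2 - 96·t + 18 y sustituyendo t = 1, encontramos j = -498.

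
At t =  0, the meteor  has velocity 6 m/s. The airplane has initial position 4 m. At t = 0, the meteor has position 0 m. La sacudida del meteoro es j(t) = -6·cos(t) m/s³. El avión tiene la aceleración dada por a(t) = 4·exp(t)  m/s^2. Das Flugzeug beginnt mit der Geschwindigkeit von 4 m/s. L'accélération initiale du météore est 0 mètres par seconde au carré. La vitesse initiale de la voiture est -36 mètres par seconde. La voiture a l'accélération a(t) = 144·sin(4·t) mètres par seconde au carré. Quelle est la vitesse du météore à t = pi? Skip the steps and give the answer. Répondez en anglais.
v(pi) = -6.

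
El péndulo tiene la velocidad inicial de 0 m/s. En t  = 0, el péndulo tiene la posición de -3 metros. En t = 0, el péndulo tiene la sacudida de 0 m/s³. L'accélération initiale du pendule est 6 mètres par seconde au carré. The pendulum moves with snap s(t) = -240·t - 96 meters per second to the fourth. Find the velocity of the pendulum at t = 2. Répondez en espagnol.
Necesitamos integrar nuestra ecuación del snap s(t) = -240·t - 96 3 veces. La antiderivada del snap, con j(0) = 0, da la sacudida: j(t) = 24·t·(-5·t - 4). La antiderivada de la sacudida, con a(0) = 6, da la aceleración: a(t) = -40·t^3 - 48·t^2 + 6. Tomando ∫a(t)dt y aplicando v(0) = 0, encontramos v(t) = -10·t^4 - 16·t^3 + 6·t. Tenemos la velocidad v(t) = -10·t^4 - 16·t^3 + 6·t. Sustituyendo t = 2: v(2) = -276.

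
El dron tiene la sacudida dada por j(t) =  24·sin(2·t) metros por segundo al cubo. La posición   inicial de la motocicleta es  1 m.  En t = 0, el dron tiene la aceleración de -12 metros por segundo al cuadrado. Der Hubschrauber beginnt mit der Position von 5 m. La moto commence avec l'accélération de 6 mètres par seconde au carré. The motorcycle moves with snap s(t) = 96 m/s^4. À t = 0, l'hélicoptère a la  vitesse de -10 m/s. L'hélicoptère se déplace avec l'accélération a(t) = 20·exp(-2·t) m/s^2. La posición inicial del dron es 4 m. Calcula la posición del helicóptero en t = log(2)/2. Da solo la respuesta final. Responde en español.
x(log(2)/2) = 5/2.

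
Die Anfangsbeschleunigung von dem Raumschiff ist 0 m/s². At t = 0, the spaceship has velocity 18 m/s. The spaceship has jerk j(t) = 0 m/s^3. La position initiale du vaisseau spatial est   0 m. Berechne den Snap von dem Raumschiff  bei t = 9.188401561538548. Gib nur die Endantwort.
Die Antwort ist 0.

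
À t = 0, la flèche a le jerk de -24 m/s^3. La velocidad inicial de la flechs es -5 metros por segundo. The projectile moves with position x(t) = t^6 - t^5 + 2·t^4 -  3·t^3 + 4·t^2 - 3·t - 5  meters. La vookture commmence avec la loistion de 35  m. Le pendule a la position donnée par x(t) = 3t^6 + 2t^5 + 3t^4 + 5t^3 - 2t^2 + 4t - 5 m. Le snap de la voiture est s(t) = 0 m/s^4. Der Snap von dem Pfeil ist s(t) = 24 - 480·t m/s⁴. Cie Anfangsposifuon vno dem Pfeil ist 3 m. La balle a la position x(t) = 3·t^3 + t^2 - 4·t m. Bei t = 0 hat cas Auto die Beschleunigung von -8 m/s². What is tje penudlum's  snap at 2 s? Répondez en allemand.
Um dies zu lösen, müssen wir 4 Ableitungen unserer Gleichung für die Position x(t) = 3·t^6 + 2·t^5 + 3·t^4 + 5·t^3 - 2·t^2 + 4·t - 5 nehmen. Durch Ableiten von der Position erhalten wir die Geschwindigkeit: v(t) = 18·t^5 + 10·t^4 + 12·t^3 + 15·t^2 - 4·t + 4. Durch Ableiten von der Geschwindigkeit erhalten wir die Beschleunigung: a(t) = 90·t^4 + 40·t^3 + 36·t^2 + 30·t - 4. Durch Ableiten von der Beschleunigung erhalten wir den Ruck: j(t) = 360·t^3 + 120·t^2 + 72·t + 30. Die Ableitung von dem Ruck ergibt den Snap: s(t) = 1080·t^2 + 240·t + 72. Aus der Gleichung für den Snap s(t) = 1080·t^2 + 240·t + 72, setzen wir t = 2 ein und erhalten s = 4872.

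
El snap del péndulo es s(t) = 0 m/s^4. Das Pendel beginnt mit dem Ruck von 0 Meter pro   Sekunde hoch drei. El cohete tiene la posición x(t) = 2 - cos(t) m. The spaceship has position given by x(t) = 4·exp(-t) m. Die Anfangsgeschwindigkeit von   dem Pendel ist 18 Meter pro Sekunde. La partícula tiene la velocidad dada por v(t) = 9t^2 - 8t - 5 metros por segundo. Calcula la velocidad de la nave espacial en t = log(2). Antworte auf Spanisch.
Para resolver esto, necesitamos tomar 1 derivada de nuestra ecuación de la posición x(t) = 4·exp(-t). La derivada de la posición da la velocidad: v(t) = -4·exp(-t). Tenemos la velocidad v(t) = -4·exp(-t). Sustituyendo t = log(2): v(log(2)) = -2.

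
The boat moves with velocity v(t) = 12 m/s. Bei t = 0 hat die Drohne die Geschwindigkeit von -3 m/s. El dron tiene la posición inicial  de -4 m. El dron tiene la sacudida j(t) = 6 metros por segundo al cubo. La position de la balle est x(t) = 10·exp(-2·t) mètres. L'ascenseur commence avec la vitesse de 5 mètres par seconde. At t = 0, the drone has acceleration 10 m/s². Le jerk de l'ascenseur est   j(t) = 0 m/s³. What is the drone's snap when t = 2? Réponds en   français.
Pour résoudre ceci, nous devons prendre 1 dérivée de notre équation du jerk j(t) = 6. La dérivée du jerk donne le snap: s(t) = 0. Nous avons le snap s(t) = 0. En substituant t = 2: s(2) = 0.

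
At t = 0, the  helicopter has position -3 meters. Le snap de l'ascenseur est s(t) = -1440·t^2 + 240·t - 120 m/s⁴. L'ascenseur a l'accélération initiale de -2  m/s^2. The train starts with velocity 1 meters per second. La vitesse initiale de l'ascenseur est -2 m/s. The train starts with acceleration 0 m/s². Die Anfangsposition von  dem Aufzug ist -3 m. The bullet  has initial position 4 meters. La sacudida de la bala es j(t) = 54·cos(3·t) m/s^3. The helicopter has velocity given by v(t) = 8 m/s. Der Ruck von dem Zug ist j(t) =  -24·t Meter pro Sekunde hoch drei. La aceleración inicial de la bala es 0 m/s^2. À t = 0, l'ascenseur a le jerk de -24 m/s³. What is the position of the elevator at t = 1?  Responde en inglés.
To solve this, we need to take 4 antiderivatives of our snap equation s(t) = -1440·t^2 + 240·t - 120. Integrating snap and using the initial condition j(0) = -24, we get j(t) = -480·t^3 + 120·t^2 - 120·t - 24. The integral of jerk is acceleration. Using a(0) = -2, we get a(t) = -120·t^4 + 40·t^3 - 60·t^2 - 24·t - 2. Finding the integral of a(t) and using v(0) = -2: v(t) = -24·t^5 + 10·t^4 - 20·t^3 - 12·t^2 - 2·t - 2. The integral of velocity is position. Using x(0) = -3, we get x(t) = -4·t^6 + 2·t^5 - 5·t^4 - 4·t^3 - t^2 - 2·t - 3. We have position x(t) = -4·t^6 + 2·t^5 - 5·t^4 - 4·t^3 - t^2 - 2·t - 3. Substituting t = 1: x(1) = -17.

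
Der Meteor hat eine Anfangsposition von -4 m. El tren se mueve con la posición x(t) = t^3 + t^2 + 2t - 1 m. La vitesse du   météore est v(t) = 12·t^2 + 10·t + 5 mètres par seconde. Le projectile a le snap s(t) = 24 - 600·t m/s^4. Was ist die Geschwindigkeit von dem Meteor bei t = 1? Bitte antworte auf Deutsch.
Mit v(t) = 12·t^2 + 10·t + 5 und Einsetzen von t = 1, finden wir v = 27.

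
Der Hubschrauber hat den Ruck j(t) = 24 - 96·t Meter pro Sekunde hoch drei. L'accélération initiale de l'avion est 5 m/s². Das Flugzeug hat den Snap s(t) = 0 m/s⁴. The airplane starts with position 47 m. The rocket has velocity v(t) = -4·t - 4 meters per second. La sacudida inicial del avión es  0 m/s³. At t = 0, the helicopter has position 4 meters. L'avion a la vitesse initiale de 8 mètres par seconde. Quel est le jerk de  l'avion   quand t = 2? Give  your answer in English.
To find the answer, we compute 1 integral of s(t) = 0. The integral of snap is jerk. Using j(0) = 0, we get j(t) = 0. Using j(t) = 0 and substituting t = 2, we find j = 0.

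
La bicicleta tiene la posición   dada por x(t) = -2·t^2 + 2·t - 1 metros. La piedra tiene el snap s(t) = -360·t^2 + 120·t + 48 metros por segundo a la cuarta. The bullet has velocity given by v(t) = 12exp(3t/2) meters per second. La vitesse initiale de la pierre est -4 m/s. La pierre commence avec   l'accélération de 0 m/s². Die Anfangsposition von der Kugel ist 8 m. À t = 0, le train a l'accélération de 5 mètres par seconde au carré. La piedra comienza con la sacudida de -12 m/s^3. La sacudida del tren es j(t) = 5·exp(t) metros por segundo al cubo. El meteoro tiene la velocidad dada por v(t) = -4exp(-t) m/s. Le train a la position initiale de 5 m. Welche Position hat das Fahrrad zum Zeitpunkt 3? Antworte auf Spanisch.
Tenemos la posición x(t) = -2·t^2 + 2·t - 1. Sustituyendo t = 3: x(3) = -13.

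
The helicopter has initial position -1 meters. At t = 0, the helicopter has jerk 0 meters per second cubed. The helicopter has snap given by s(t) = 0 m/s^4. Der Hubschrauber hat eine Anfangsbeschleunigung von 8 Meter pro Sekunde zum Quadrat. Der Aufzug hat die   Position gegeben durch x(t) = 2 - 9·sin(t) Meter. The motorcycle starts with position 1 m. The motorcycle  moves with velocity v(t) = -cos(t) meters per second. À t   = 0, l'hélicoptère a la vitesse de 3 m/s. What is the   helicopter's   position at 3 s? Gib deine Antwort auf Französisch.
Nous devons trouver l'intégrale de notre équation du snap s(t) = 0 4 fois. En intégrant le snap et en utilisant la condition initiale j(0) = 0, nous obtenons j(t) = 0. La primitive du jerk est l'accélération. En utilisant a(0) = 8, nous obtenons a(t) = 8. L'intégrale de l'accélération, avec v(0) = 3, donne la vitesse: v(t) = 8·t + 3. L'intégrale de la vitesse, avec x(0) = -1, donne la position: x(t) = 4·t^2 + 3·t - 1. De l'équation de la position x(t) = 4·t^2 + 3·t - 1, nous substituons t = 3 pour obtenir x = 44.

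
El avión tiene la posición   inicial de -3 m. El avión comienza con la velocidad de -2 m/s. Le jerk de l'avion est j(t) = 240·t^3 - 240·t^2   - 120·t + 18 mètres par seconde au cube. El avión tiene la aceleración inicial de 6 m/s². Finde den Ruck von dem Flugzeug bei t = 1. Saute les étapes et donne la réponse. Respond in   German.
j(1) = -102.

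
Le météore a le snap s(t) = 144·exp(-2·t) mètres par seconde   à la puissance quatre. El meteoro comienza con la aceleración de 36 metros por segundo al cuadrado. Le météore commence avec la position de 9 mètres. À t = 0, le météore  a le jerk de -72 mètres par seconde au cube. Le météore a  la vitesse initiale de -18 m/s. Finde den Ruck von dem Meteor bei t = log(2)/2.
Um dies zu lösen, müssen wir 1 Integral unserer Gleichung für den Snap s(t) = 144·exp(-2·t) finden. Das Integral von dem Snap ist der Ruck. Mit j(0) = -72 erhalten wir j(t) = -72·exp(-2·t). Wir haben den Ruck j(t) = -72·exp(-2·t). Durch Einsetzen von t = log(2)/2: j(log(2)/2) = -36.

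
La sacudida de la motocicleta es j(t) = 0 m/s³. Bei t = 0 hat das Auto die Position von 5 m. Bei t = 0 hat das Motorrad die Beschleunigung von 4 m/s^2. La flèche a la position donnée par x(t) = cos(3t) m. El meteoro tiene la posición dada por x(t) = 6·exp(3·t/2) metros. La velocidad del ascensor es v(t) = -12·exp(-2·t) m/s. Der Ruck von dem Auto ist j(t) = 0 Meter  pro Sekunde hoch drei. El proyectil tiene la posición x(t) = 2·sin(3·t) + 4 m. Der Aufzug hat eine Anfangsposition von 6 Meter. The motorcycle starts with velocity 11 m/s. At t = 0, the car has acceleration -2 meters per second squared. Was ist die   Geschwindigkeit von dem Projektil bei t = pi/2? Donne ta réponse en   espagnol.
Para resolver esto, necesitamos tomar 1 derivada de nuestra ecuación de la posición x(t) = 2·sin(3·t) + 4. La derivada de la posición da la velocidad: v(t) = 6·cos(3·t). De la ecuación de la velocidad v(t) = 6·cos(3·t), sustituimos t = pi/2 para obtener v = 0.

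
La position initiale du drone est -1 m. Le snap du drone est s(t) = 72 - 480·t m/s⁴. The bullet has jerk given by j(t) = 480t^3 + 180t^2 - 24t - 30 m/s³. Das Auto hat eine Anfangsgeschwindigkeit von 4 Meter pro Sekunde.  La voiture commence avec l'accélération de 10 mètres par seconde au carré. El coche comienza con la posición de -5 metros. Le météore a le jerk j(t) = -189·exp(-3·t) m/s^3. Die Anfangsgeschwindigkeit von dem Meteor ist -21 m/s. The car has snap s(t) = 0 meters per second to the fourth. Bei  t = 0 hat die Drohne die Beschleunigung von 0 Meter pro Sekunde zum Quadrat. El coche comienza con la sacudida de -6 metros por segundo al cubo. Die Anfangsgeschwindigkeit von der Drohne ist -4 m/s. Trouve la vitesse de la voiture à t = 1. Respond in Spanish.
Para resolver esto, necesitamos tomar 3 integrales de nuestra ecuación del snap s(t) = 0. La antiderivada del snap es la sacudida. Usando j(0) = -6, obtenemos j(t) = -6. Integrando la sacudida y usando la condición inicial a(0) = 10, obtenemos a(t) = 10 - 6·t. Tomando ∫a(t)dt y aplicando v(0) = 4, encontramos v(t) = -3·t^2 + 10·t + 4. Usando v(t) = -3·t^2 + 10·t + 4 y sustituyendo t = 1, encontramos v = 11.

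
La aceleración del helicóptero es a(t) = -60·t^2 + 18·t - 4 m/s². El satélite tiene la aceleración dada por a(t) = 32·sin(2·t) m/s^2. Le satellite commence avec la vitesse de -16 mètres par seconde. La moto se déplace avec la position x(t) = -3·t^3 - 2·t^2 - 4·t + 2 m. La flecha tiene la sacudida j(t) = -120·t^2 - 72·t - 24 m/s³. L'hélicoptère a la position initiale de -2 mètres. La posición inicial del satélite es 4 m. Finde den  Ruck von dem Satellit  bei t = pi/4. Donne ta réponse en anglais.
Starting from acceleration a(t) = 32·sin(2·t), we take 1 derivative. Taking d/dt of a(t), we find j(t) = 64·cos(2·t). We have jerk j(t) = 64·cos(2·t). Substituting t = pi/4: j(pi/4) = 0.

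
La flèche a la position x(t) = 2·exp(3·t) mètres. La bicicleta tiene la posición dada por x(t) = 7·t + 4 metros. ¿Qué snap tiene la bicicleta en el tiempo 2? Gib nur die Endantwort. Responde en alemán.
s(2) = 0.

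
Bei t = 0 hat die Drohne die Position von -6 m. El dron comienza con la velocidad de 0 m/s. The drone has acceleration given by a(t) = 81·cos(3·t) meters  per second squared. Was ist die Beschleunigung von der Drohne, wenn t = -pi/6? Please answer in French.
En utilisant a(t) = 81·cos(3·t) et en substituant t = -pi/6, nous trouvons a = 0.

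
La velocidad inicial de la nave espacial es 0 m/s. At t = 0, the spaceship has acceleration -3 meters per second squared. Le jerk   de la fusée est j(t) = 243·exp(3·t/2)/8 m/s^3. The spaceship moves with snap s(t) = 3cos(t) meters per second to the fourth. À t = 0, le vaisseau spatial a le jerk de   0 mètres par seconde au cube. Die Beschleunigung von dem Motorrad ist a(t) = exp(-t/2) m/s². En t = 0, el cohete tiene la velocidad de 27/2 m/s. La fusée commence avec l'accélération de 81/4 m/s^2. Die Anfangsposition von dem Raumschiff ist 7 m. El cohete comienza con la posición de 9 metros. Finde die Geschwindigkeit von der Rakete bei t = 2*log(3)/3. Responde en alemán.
Wir müssen die Stammfunktion unserer Gleichung für den Ruck j(t) = 243·exp(3·t/2)/8 2-mal finden. Das Integral von dem Ruck, mit a(0) = 81/4, ergibt die Beschleunigung: a(t) = 81·exp(3·t/2)/4. Die Stammfunktion von der Beschleunigung, mit v(0) = 27/2, ergibt die Geschwindigkeit: v(t) = 27·exp(3·t/2)/2. Mit v(t) = 27·exp(3·t/2)/2 und Einsetzen von t = 2*log(3)/3, finden wir v = 81/2.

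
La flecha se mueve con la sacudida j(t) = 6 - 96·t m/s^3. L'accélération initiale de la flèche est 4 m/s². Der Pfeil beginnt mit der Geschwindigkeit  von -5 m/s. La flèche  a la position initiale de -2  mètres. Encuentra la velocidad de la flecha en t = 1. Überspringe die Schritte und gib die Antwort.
v(1) = -14.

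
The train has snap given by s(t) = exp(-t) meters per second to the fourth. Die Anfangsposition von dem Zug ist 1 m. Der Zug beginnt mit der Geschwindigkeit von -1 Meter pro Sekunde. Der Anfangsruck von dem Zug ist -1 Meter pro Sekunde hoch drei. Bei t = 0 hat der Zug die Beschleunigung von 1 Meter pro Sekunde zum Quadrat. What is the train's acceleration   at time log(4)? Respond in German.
Ausgehend von dem Snap s(t) = exp(-t), nehmen wir 2 Integrale. Das Integral von dem Snap ist der Ruck. Mit j(0) = -1 erhalten wir j(t) = -exp(-t). Die Stammfunktion von dem Ruck, mit a(0) = 1, ergibt die Beschleunigung: a(t) = exp(-t). Wir haben die Beschleunigung a(t) = exp(-t). Durch Einsetzen von t = log(4): a(log(4)) = 1/4.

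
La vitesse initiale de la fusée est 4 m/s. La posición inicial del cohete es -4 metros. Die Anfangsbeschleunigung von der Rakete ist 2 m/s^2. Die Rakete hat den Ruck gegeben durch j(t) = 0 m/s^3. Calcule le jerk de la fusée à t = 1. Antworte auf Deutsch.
Aus der Gleichung für den Ruck j(t) = 0, setzen wir t = 1 ein und erhalten j = 0.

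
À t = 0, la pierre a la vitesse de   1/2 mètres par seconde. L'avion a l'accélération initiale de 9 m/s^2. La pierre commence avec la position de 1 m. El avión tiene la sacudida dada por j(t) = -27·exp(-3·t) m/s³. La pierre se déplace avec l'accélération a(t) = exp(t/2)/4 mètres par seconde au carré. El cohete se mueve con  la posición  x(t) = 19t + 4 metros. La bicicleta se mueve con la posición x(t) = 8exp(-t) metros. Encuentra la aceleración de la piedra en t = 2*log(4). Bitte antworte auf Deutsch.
Wir haben die Beschleunigung a(t) = exp(t/2)/4. Durch Einsetzen von t = 2*log(4): a(2*log(4)) = 1.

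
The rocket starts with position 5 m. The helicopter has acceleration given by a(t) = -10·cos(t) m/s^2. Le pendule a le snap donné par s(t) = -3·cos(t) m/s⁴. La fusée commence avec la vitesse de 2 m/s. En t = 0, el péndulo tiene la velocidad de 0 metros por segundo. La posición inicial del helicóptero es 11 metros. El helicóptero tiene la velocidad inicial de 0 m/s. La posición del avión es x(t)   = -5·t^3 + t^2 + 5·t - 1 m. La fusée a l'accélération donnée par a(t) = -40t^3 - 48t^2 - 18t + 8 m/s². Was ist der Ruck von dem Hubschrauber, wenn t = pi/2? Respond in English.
To solve this, we need to take 1 derivative of our acceleration equation a(t) = -10·cos(t). The derivative of acceleration gives jerk: j(t) = 10·sin(t). From the given jerk equation j(t) = 10·sin(t), we substitute t = pi/2 to get j = 10.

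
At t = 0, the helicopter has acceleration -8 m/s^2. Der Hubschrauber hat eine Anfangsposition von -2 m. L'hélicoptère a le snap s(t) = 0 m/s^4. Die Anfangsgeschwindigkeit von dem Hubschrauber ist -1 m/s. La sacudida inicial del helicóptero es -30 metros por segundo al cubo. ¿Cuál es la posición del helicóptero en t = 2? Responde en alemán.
Um dies zu lösen, müssen wir 4 Integrale unserer Gleichung für den Snap s(t) = 0 finden. Durch Integration von dem Snap und Verwendung der Anfangsbedingung j(0) = -30, erhalten wir j(t) = -30. Das Integral von dem Ruck ist die Beschleunigung. Mit a(0) = -8 erhalten wir a(t) = -30·t - 8. Mit ∫a(t)dt und Anwendung von v(0) = -1, finden wir v(t) = -15·t^2 - 8·t - 1. Durch Integration von der Geschwindigkeit und Verwendung der Anfangsbedingung x(0) = -2, erhalten wir x(t) = -5·t^3 - 4·t^2 - t - 2. Aus der Gleichung für die Position x(t) = -5·t^3 - 4·t^2 - t - 2, setzen wir t = 2 ein und erhalten x = -60.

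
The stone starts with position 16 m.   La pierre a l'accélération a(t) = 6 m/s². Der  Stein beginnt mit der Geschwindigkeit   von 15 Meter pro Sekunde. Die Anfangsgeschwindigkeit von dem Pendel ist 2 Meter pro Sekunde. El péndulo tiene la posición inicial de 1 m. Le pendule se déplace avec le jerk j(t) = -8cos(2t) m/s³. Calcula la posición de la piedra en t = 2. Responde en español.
Partiendo de la aceleración a(t) = 6, tomamos 2 antiderivadas. Integrando la aceleración y usando la condición inicial v(0) = 15, obtenemos v(t) = 6·t + 15. La antiderivada de la velocidad, con x(0) = 16, da la posición: x(t) = 3·t^2 + 15·t + 16. De la ecuación de la posición x(t) = 3·t^2 + 15·t + 16, sustituimos t = 2 para obtener x = 58.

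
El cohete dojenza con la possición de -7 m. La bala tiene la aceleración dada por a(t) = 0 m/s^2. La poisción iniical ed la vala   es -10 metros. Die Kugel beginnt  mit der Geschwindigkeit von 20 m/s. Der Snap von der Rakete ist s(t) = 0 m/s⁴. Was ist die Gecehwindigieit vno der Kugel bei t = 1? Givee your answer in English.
To find the answer, we compute 1 integral of a(t) = 0. Finding the integral of a(t) and using v(0) = 20: v(t) = 20. From the given velocity equation v(t) = 20, we substitute t = 1 to get v = 20.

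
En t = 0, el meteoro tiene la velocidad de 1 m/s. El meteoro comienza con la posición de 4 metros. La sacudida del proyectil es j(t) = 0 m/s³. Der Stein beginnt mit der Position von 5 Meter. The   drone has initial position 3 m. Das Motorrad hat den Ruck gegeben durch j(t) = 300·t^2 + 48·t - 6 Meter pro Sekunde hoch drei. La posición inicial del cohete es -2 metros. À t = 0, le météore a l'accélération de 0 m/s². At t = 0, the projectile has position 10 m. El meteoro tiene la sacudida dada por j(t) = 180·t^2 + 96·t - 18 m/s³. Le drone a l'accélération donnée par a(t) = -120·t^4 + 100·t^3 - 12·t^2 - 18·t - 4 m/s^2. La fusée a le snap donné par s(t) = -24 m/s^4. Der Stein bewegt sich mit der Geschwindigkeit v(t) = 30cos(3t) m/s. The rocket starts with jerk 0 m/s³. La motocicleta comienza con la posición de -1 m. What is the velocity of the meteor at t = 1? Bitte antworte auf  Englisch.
We must find the antiderivative of our jerk equation j(t) = 180·t^2 + 96·t - 18 2 times. Taking ∫j(t)dt and applying a(0) = 0, we find a(t) = 6·t·(10·t^2 + 8·t - 3). Taking ∫a(t)dt and applying v(0) = 1, we find v(t) = 15·t^4 + 16·t^3 - 9·t^2 + 1. Using v(t) = 15·t^4 + 16·t^3 - 9·t^2 + 1 and substituting t = 1, we find v = 23.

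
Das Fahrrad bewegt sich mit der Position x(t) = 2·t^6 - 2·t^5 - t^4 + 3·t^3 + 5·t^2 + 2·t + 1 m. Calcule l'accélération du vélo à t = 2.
Nous devons dériver notre équation de la position x(t) = 2·t^6 - 2·t^5 - t^4 + 3·t^3 + 5·t^2 + 2·t + 1 2 fois. La dérivée de la position donne la vitesse: v(t) = 12·t^5 - 10·t^4 - 4·t^3 + 9·t^2 + 10·t + 2. La dérivée de la vitesse donne l'accélération: a(t) = 60·t^4 - 40·t^3 - 12·t^2 + 18·t + 10. En utilisant a(t) = 60·t^4 - 40·t^3 - 12·t^2 + 18·t + 10 et en substituant t = 2, nous trouvons a = 638.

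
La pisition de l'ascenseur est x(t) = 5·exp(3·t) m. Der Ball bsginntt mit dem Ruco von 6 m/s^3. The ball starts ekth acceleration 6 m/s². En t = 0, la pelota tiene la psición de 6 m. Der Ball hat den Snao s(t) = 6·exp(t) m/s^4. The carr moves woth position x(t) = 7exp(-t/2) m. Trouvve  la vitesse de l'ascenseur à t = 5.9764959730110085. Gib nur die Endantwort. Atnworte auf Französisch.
La vitesse à t = 5.9764959730110085 est v = 917844110.720924.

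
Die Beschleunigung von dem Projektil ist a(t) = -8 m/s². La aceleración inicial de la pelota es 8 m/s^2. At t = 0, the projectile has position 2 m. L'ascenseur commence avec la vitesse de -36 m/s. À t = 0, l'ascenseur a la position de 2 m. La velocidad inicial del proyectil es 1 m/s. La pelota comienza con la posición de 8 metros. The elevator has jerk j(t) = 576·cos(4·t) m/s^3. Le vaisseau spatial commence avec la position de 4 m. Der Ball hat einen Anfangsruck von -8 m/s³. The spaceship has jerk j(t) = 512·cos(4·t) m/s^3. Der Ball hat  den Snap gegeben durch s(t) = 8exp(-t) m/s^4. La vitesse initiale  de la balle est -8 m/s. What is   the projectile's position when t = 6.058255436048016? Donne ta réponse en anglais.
We must find the antiderivative of our acceleration equation a(t) = -8 2 times. Taking ∫a(t)dt and applying v(0) = 1, we find v(t) = 1 - 8·t. Integrating velocity and using the initial condition x(0) = 2, we get x(t) = -4·t^2 + t + 2. We have position x(t) = -4·t^2 + t + 2. Substituting t = 6.058255436048016: x(6.058255436048016) = -138.751580277573.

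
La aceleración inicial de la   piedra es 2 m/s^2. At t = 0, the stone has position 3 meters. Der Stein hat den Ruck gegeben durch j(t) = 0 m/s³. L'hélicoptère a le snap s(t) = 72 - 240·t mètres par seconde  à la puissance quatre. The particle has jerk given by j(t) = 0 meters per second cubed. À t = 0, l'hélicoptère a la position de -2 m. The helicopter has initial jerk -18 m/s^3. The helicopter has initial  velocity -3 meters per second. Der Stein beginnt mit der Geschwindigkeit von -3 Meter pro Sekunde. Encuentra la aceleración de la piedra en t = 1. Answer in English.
To solve this, we need to take 1 antiderivative of our jerk equation j(t) = 0. Finding the antiderivative of j(t) and using a(0) = 2: a(t) = 2. We have acceleration a(t) = 2. Substituting t = 1: a(1) = 2.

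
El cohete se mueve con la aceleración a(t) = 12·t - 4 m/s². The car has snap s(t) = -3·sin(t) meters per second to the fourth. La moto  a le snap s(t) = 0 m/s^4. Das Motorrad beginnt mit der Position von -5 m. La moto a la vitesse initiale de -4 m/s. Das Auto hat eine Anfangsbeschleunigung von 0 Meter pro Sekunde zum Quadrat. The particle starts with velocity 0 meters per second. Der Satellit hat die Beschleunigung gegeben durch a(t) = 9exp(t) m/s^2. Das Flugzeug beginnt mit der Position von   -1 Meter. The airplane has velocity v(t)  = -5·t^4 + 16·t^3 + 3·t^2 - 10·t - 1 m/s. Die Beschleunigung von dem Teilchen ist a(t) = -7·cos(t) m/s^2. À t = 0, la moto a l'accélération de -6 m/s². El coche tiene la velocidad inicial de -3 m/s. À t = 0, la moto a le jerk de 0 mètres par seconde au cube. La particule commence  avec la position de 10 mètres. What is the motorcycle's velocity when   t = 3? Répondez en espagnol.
Necesitamos integrar nuestra ecuación del snap s(t) = 0 3 veces. Tomando ∫s(t)dt y aplicando j(0) = 0, encontramos j(t) = 0. Tomando ∫j(t)dt y aplicando a(0) = -6, encontramos a(t) = -6. Integrando la aceleración y usando la condición inicial v(0) = -4, obtenemos v(t) = -6·t - 4. Tenemos la velocidad v(t) = -6·t - 4. Sustituyendo t = 3: v(3) = -22.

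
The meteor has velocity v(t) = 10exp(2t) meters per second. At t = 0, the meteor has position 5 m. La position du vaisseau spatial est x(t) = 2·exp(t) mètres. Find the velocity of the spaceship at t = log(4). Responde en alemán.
Um dies zu lösen, müssen wir 1 Ableitung unserer Gleichung für die Position x(t) = 2·exp(t) nehmen. Mit d/dt von x(t) finden wir v(t) = 2·exp(t). Wir haben die Geschwindigkeit v(t) = 2·exp(t). Durch Einsetzen von t = log(4): v(log(4)) = 8.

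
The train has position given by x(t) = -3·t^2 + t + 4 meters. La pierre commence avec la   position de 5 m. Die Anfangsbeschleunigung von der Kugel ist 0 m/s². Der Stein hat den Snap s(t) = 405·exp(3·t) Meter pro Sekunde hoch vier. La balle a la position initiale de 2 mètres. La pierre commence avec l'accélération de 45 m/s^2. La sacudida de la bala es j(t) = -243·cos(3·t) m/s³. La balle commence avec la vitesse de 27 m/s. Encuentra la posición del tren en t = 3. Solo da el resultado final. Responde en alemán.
x(3) = -20.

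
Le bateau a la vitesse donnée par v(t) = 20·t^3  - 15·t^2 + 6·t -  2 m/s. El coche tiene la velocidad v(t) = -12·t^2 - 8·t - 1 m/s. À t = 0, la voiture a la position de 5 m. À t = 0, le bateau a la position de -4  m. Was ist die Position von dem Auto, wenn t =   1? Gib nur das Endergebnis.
Die Antwort ist -4.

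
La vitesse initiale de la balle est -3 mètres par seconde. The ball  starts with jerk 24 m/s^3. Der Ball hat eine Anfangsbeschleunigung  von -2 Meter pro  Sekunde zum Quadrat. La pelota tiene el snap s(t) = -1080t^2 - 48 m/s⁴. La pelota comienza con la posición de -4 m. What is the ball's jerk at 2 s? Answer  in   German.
Wir müssen unsere Gleichung für den Snap s(t) = -1080·t^2 - 48 1-mal integrieren. Das Integral von dem Snap, mit j(0) = 24, ergibt den Ruck: j(t) = -360·t^3 - 48·t + 24. Wir haben den Ruck j(t) = -360·t^3 - 48·t + 24. Durch Einsetzen von t = 2: j(2) = -2952.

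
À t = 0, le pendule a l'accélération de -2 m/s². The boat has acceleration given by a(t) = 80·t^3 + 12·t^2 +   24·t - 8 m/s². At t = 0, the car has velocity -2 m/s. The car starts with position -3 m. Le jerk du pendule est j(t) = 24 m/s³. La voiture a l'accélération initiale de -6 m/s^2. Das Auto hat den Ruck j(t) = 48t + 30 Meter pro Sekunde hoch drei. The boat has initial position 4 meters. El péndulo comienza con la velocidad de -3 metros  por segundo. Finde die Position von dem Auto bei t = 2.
Um dies zu lösen, müssen wir 3 Stammfunktionen unserer Gleichung für den Ruck j(t) = 48·t + 30 finden. Durch Integration von dem Ruck und Verwendung der Anfangsbedingung a(0) = -6, erhalten wir a(t) = 24·t^2 + 30·t - 6. Durch Integration von der Beschleunigung und Verwendung der Anfangsbedingung v(0) = -2, erhalten wir v(t) = 8·t^3 + 15·t^2 - 6·t - 2. Mit ∫v(t)dt und Anwendung von x(0) = -3, finden wir x(t) = 2·t^4 + 5·t^3 - 3·t^2 - 2·t - 3. Aus der Gleichung für die Position x(t) = 2·t^4 + 5·t^3 - 3·t^2 - 2·t - 3, setzen wir t = 2 ein und erhalten x = 53.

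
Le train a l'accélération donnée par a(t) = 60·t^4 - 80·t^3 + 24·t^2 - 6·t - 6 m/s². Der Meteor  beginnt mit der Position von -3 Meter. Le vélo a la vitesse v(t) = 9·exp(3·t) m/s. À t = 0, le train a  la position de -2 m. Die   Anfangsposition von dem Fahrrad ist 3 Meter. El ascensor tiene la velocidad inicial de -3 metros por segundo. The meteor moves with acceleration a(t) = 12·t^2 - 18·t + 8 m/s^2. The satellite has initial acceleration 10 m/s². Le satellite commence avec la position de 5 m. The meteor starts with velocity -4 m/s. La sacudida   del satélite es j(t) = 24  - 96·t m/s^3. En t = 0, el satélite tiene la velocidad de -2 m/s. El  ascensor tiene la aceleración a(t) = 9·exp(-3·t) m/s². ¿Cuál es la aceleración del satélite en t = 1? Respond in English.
To find the answer, we compute 1 integral of j(t) = 24 - 96·t. The integral of jerk is acceleration. Using a(0) = 10, we get a(t) = -48·t^2 + 24·t + 10. Using a(t) = -48·t^2 + 24·t + 10 and substituting t = 1, we find a = -14.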